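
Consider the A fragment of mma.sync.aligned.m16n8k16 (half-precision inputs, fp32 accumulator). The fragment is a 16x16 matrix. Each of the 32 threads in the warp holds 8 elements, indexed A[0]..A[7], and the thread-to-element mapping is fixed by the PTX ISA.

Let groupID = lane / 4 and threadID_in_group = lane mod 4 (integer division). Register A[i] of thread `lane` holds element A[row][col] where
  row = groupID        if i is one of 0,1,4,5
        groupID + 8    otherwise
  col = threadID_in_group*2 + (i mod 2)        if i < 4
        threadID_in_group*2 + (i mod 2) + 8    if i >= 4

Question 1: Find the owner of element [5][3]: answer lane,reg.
21,1

r:5=>grp=5,rB=0  c:3=>cB=0,tig=1,lo=1
L=5*4+1=21  i=0*4+0*2+1=1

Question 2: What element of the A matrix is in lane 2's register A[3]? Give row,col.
8,5

2: gid=0,tid=2
[3] (0+8,2*2+1+0) = (8,5)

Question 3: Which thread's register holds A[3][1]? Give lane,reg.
r=3→G=3,rhi=0  c=1→chi=0,T=0,p=1
L=3*4+0=12  i=0*4+0*2+1=1

12,1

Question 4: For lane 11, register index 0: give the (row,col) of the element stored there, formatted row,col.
2,6

lane 11: grp=2 (11/4), tig=3 (11%4)
i=0: r=2+0=2, c=3*2+0+0=6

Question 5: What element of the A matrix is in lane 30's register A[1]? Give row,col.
7,5

30: G=7,T=2
[1] (7+0,2*2+1+0) = (7,5)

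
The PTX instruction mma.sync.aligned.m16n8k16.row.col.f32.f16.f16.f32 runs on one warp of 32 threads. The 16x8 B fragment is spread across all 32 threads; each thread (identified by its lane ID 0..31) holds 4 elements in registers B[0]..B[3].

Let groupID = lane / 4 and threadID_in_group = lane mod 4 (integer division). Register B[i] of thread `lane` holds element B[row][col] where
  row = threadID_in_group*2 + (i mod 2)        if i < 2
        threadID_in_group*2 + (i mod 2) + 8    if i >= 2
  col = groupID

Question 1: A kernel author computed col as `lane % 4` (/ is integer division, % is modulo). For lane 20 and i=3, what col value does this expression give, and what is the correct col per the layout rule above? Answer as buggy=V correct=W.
`lane % 4`[20,3]->0
lane 20->20/4=5, 20 mod 4=0
i=3  r:2·0+1+8->9  c:5
col: 0 vs 5

buggy=0 correct=5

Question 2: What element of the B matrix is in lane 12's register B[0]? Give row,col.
0,3

L=12->gid=12>>2=3, tid=12&3=0
[0]->row 0·2+0+0=0  col gid=3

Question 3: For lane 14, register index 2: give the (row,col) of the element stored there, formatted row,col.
12,3

lane 14->14/4=3, 14 mod 4=2
i=2  r:2·2+0+8->12  c:3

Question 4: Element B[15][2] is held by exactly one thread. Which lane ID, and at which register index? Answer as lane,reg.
c:2=>grp=2  r:15=>rB=1,tig=3,lo=1
L=2*4+3=11  i=1*2+1=3

11,3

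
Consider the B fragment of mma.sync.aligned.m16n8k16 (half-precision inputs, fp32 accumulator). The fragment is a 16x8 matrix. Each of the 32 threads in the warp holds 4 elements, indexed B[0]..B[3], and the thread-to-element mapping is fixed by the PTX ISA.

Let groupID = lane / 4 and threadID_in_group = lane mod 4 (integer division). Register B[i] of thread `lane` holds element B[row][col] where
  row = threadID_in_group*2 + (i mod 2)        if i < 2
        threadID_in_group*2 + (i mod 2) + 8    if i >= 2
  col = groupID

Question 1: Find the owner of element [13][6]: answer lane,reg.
c: 6->gid=6  r: 13->r8=1,tid=2,i&1=1
L=6*4+2=26  i=1*2+1=3

26,3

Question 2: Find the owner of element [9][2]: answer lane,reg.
c=2⇒gr=2  r=9⇒Rb=1,th=0,odd=1
L=2*4+0=8  i=1*2+1=3

8,3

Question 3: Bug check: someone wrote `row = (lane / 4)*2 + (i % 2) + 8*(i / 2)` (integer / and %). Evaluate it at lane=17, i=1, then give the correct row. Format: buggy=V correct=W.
`(lane / 4)*2 + (i % 2) + 8*(i / 2)`[17,1]→9
lane 17: G=4 (17/4), T=1 (17%4)
i=1: r=1*2+1+0=3, c=G=4
row: 9 vs 3

buggy=9 correct=3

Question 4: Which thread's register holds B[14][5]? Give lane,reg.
23,2

c=5⇒gr=5  r=14⇒Rb=1,th=3,odd=0
L=5*4+3=23  i=1*2+0=2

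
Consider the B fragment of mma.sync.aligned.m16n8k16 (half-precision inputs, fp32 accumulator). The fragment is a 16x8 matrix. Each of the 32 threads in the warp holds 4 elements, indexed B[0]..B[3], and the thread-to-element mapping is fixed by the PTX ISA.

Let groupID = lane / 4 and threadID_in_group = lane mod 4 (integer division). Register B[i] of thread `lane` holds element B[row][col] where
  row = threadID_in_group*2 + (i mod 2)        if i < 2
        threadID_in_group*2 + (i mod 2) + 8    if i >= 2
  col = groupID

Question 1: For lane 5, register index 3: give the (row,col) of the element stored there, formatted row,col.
lane 5: g=1 (5/4), t=1 (5%4)
i=3: r=1*2+1+8=11, c=g=1

11,1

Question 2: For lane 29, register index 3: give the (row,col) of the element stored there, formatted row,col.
L=29->gid=29>>2=7, tid=29&3=1
[3]->row 1·2+1+8=11  col gid=7

11,7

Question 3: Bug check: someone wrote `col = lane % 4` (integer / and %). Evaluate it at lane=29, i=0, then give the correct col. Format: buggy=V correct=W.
buggy=1 correct=7

`lane % 4`[29,0]→1
lane 29→29/4=7, 29 mod 4=1
i=0  r:2·1+0+0→2  c:7
col: 1 vs 7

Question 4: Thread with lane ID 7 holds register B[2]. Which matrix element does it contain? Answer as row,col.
14,1

lane 7->7/4=1, 7 mod 4=3
i=2  r:2·3+0+8->14  c:1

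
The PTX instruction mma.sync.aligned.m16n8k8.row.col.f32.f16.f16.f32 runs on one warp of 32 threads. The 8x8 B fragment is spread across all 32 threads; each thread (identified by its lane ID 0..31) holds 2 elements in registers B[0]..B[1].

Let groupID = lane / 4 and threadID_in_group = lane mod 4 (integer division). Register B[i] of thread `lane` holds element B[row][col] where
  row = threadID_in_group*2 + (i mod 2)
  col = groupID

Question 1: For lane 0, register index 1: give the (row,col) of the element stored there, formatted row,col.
1,0

lane 0: G=0 (0/4), T=0 (0%4)
i=1: r=0*2+1=1, c=G=0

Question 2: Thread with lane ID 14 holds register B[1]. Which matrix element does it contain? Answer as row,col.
14: gr=3,th=2
[1] (2*2+1,3) = (5,3)

5,3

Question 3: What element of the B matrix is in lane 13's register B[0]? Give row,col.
lane 13: gr=3 (13/4), th=1 (13%4)
i=0: r=1*2+0=2, c=gr=3

2,3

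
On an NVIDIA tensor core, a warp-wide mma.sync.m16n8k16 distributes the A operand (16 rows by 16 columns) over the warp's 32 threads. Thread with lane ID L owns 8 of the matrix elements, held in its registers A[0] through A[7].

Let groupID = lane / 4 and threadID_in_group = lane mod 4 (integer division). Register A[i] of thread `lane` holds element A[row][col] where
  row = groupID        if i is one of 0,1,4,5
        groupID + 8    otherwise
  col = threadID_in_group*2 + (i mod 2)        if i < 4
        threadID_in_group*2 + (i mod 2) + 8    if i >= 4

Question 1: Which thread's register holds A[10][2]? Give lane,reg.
9,2

r: 10->gid=2,r8=1  c: 2->c8=0,tid=1,i&1=0
L=2*4+1=9  i=0*4+1*2+0=2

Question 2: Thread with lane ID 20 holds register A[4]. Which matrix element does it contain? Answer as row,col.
lane 20->20/4=5, 20 mod 4=0
i=4  r:5+0->5  c:2·0+0+8->8

5,8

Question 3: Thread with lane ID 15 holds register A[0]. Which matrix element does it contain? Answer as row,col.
3,6

lane 15→15/4=3, 15 mod 4=3
i=0  r:3+0→3  c:2·3+0+0→6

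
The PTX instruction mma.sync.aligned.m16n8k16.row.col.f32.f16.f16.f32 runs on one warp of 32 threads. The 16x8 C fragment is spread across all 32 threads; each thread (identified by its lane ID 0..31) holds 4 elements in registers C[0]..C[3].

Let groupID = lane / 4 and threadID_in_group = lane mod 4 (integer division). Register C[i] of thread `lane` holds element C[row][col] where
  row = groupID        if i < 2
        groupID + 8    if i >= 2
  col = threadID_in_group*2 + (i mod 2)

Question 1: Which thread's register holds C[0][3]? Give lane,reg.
1,1

r=0⇒gr=0,Rb=0  c=3⇒th=1,odd=1
L=0*4+1=1  i=0*2+1=1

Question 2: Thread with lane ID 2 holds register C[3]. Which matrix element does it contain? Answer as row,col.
lane 2→2/4=0, 2 mod 4=2
i=3  r:0+8→8  c:2·2+1→5

8,5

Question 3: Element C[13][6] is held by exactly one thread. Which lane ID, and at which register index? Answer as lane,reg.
23,2

r=13->g=5,rb=1  c=6->t=3,b0=0
L=5*4+3=23  i=1*2+0=2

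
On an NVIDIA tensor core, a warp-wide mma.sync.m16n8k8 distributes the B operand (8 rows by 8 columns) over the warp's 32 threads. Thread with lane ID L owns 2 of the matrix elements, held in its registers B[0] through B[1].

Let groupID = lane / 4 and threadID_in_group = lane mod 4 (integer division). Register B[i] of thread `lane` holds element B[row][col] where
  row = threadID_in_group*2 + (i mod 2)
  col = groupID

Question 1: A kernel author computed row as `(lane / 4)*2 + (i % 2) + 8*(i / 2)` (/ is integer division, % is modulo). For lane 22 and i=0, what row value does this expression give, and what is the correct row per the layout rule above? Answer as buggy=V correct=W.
`(lane / 4)*2 + (i % 2) + 8*(i / 2)`[22,0]⇒10
L=22⇒gr=22>>2=5, th=22&3=2
[0]⇒row 2·2+0=4  col gr=5
row: 10 vs 4

buggy=10 correct=4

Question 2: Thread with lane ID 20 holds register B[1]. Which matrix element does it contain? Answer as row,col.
L=20→G=20>>2=5, T=20&3=0
[1]→row 0·2+1=1  col G=5

1,5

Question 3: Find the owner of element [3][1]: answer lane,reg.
5,1

c: 1->gid=1  r: 3->tid=1,i&1=1
L=1*4+1=5  i=1=1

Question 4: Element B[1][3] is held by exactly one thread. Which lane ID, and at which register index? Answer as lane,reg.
12,1

c=3⇒gr=3  r=1⇒th=0,odd=1
L=3*4+0=12  i=1=1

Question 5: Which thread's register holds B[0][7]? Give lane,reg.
28,0

c=7→G=7  r=0→T=0,p=0
L=7*4+0=28  i=0=0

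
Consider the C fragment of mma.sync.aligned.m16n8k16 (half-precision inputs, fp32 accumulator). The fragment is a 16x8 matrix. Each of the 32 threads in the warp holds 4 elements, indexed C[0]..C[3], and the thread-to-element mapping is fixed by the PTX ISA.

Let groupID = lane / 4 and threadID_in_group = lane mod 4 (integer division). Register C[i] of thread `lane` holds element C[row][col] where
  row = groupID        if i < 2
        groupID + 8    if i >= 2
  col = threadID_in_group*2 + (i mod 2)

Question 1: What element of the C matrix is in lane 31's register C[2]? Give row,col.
L=31->g=31>>2=7, t=31&3=3
[2]->row 7+8=15  col 3·2+0=6

15,6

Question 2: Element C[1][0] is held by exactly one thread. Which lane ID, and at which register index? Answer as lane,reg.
4,0

r=1->g=1,rb=0  c=0->t=0,b0=0
L=1*4+0=4  i=0*2+0=0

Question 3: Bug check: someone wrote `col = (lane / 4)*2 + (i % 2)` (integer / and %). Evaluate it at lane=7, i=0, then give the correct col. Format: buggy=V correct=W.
buggy=2 correct=6

`(lane / 4)*2 + (i % 2)`[7,0]→2
lane 7: G=1 (7/4), T=3 (7%4)
i=0: r=1+0=1, c=3*2+0=6
col: 2 vs 6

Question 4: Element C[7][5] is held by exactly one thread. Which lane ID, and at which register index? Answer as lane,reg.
30,1

r:7=>grp=7,rB=0  c:5=>tig=2,lo=1
L=7*4+2=30  i=0*2+1=1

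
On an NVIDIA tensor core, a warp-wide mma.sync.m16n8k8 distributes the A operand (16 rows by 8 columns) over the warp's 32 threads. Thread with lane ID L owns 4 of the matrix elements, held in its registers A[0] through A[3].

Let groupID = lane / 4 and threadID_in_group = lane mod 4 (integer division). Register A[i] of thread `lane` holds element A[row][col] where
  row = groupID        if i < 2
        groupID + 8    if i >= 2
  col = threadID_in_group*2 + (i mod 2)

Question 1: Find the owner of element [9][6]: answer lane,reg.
r=9→G=1,rhi=1  c=6→T=3,p=0
L=1*4+3=7  i=1*2+0=2

7,2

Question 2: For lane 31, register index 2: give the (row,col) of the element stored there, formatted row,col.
15,6

L=31->g=31>>2=7, t=31&3=3
[2]->row 7+8=15  col 3·2+0=6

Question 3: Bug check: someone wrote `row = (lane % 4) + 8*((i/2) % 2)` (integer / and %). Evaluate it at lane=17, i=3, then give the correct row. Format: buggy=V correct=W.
`(lane % 4) + 8*((i/2) % 2)`[17,3]=>9
lane 17: grp=4 (17/4), tig=1 (17%4)
i=3: r=4+8=12, c=1*2+1=3
row: 9 vs 12

buggy=9 correct=12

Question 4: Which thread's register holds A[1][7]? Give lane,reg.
r: 1->gid=1,r8=0  c: 7->tid=3,i&1=1
L=1*4+3=7  i=0*2+1=1

7,1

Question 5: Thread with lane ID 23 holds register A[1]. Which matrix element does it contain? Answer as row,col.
5,7

23: g=5,t=3
[1] (5+0,3*2+1) = (5,7)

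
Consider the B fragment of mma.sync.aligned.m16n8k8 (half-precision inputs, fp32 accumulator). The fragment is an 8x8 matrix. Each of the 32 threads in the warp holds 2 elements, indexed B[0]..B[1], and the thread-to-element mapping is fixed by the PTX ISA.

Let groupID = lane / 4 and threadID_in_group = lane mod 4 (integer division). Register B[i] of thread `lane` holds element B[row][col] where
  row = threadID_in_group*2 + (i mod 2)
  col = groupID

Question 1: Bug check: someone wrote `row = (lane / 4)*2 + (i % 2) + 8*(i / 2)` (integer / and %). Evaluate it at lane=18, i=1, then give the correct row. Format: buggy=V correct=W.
`(lane / 4)*2 + (i % 2) + 8*(i / 2)`[18,1]→9
L=18→G=18>>2=4, T=18&3=2
[1]→row 2·2+1=5  col G=4
row: 9 vs 5

buggy=9 correct=5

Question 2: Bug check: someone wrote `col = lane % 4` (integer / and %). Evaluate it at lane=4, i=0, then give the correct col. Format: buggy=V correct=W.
buggy=0 correct=1

`lane % 4`[4,0]→0
L=4→G=4>>2=1, T=4&3=0
[0]→row 0·2+0=0  col G=1
col: 0 vs 1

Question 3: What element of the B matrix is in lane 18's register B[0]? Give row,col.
lane 18: g=4 (18/4), t=2 (18%4)
i=0: r=2*2+0=4, c=g=4

4,4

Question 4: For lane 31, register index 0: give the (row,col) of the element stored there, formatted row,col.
lane 31=>31/4=7, 31 mod 4=3
i=0  r:2·3+0=>6  c:7

6,7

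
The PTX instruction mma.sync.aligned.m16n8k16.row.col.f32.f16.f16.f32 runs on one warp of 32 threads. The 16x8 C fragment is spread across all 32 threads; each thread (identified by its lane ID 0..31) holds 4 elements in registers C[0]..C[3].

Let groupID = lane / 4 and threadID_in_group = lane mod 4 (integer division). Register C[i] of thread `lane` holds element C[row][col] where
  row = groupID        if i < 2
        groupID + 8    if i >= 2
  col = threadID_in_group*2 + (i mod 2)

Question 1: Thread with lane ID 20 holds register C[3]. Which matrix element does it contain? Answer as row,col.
lane 20=>20/4=5, 20 mod 4=0
i=3  r:5+8=>13  c:2·0+1=>1

13,1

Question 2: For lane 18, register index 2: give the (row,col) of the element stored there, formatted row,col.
lane 18⇒18/4=4, 18 mod 4=2
i=2  r:4+8⇒12  c:2·2+0⇒4

12,4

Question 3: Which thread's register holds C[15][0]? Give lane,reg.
28,2

r=15->g=7,rb=1  c=0->t=0,b0=0
L=7*4+0=28  i=1*2+0=2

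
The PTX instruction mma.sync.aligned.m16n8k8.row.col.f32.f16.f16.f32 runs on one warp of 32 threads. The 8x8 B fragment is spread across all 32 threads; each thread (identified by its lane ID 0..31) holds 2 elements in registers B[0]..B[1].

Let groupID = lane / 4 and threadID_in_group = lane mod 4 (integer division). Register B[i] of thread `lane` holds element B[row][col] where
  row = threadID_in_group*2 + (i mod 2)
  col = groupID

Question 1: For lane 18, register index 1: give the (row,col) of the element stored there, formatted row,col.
lane 18⇒18/4=4, 18 mod 4=2
i=1  r:2·2+1⇒5  c:4

5,4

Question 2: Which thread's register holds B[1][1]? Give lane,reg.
c:1=>grp=1  r:1=>tig=0,lo=1
L=1*4+0=4  i=1=1

4,1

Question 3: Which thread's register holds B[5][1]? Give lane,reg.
6,1

c=1⇒gr=1  r=5⇒th=2,odd=1
L=1*4+2=6  i=1=1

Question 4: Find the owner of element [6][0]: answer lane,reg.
3,0

c=0→G=0  r=6→T=3,p=0
L=0*4+3=3  i=0=0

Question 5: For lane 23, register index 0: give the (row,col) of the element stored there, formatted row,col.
lane 23->23/4=5, 23 mod 4=3
i=0  r:2·3+0->6  c:5

6,5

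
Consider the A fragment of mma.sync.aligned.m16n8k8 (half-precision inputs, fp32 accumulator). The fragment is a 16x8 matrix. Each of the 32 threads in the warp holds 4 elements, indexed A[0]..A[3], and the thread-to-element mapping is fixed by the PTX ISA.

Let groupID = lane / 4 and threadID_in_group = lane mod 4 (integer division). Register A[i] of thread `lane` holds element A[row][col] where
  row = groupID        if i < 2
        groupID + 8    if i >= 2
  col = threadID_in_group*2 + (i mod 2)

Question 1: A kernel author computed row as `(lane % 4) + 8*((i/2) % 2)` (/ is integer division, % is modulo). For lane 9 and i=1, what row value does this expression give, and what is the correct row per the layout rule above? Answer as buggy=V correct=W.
buggy=1 correct=2

`(lane % 4) + 8*((i/2) % 2)`[9,1]->1
L=9->gid=9>>2=2, tid=9&3=1
[1]->row 2+0=2  col 1·2+1=3
row: 1 vs 2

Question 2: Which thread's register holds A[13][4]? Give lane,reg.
r:13=>grp=5,rB=1  c:4=>tig=2,lo=0
L=5*4+2=22  i=1*2+0=2

22,2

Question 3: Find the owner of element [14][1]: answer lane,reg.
24,3

r=14→G=6,rhi=1  c=1→T=0,p=1
L=6*4+0=24  i=1*2+1=3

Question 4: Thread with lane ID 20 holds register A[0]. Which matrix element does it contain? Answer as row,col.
5,0

L=20→G=20>>2=5, T=20&3=0
[0]→row 5+0=5  col 0·2+0=0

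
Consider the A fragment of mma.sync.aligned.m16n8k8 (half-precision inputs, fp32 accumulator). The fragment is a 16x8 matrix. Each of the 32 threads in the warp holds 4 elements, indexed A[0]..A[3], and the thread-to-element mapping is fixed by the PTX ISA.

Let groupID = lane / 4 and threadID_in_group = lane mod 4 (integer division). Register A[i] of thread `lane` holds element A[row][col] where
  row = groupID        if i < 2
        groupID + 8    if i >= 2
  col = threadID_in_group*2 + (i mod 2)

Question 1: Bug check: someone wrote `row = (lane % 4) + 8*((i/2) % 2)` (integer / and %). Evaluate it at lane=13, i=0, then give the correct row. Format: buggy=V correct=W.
buggy=1 correct=3

`(lane % 4) + 8*((i/2) % 2)`[13,0]→1
13: G=3,T=1
[0] (3+0,1*2+0) = (3,2)
row: 1 vs 3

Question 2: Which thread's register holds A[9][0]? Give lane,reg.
4,2

r=9->g=1,rb=1  c=0->t=0,b0=0
L=1*4+0=4  i=1*2+0=2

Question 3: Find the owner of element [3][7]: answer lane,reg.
15,1

r: 3->gid=3,r8=0  c: 7->tid=3,i&1=1
L=3*4+3=15  i=0*2+1=1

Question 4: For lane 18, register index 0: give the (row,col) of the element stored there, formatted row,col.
L=18->g=18>>2=4, t=18&3=2
[0]->row 4+0=4  col 2·2+0=4

4,4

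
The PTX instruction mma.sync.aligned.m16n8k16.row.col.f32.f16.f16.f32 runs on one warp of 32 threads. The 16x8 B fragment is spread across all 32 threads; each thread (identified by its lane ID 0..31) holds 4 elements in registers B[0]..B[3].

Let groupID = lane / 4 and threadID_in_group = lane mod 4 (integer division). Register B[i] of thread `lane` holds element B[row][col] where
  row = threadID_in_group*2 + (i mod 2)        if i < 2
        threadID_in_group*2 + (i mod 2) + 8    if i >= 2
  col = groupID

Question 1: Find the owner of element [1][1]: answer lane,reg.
4,1

c=1⇒gr=1  r=1⇒Rb=0,th=0,odd=1
L=1*4+0=4  i=0*2+1=1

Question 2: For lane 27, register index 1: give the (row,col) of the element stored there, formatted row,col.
7,6

lane 27: gid=6 (27/4), tid=3 (27%4)
i=1: r=3*2+1+0=7, c=gid=6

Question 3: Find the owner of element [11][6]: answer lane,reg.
25,3

c=6⇒gr=6  r=11⇒Rb=1,th=1,odd=1
L=6*4+1=25  i=1*2+1=3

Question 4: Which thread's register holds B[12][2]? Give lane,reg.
10,2

c: 2->gid=2  r: 12->r8=1,tid=2,i&1=0
L=2*4+2=10  i=1*2+0=2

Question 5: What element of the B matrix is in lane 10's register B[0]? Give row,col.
4,2

10: G=2,T=2
[0] (2*2+0+0,2) = (4,2)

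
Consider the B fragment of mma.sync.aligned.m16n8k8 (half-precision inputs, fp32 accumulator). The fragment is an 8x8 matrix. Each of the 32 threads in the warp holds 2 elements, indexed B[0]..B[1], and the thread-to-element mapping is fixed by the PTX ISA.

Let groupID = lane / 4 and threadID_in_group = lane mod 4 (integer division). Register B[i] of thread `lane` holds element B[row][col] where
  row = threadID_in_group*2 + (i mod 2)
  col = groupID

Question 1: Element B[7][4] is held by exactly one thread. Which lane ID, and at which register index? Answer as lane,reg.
19,1

c: 4->gid=4  r: 7->tid=3,i&1=1
L=4*4+3=19  i=1=1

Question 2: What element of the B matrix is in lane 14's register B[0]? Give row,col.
14: grp=3,tig=2
[0] (2*2+0,3) = (4,3)

4,3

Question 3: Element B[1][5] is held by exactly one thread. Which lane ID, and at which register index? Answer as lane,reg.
c:5=>grp=5  r:1=>tig=0,lo=1
L=5*4+0=20  i=1=1

20,1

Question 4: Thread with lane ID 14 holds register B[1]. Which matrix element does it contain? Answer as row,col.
L=14→G=14>>2=3, T=14&3=2
[1]→row 2·2+1=5  col G=3

5,3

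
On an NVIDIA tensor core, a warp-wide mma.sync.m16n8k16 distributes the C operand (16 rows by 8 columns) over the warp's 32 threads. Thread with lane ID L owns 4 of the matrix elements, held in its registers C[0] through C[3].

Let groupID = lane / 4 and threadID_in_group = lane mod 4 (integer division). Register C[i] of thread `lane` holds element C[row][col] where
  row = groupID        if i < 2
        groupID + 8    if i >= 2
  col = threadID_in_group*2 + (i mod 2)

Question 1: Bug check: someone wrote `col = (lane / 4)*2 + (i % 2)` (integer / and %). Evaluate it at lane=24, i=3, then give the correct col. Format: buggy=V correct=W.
`(lane / 4)*2 + (i % 2)`[24,3]⇒13
L=24⇒gr=24>>2=6, th=24&3=0
[3]⇒row 6+8=14  col 0·2+1=1
col: 13 vs 1

buggy=13 correct=1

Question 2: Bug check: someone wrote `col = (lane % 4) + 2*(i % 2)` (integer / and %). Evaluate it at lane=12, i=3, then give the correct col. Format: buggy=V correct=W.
buggy=2 correct=1

`(lane % 4) + 2*(i % 2)`[12,3]⇒2
lane 12⇒12/4=3, 12 mod 4=0
i=3  r:3+8⇒11  c:2·0+1⇒1
col: 2 vs 1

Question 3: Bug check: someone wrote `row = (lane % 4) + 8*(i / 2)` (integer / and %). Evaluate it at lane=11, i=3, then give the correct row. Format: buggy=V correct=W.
`(lane % 4) + 8*(i / 2)`[11,3]->11
lane 11->11/4=2, 11 mod 4=3
i=3  r:2+8->10  c:2·3+1->7
row: 11 vs 10

buggy=11 correct=10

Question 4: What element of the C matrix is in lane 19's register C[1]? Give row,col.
L=19⇒gr=19>>2=4, th=19&3=3
[1]⇒row 4+0=4  col 3·2+1=7

4,7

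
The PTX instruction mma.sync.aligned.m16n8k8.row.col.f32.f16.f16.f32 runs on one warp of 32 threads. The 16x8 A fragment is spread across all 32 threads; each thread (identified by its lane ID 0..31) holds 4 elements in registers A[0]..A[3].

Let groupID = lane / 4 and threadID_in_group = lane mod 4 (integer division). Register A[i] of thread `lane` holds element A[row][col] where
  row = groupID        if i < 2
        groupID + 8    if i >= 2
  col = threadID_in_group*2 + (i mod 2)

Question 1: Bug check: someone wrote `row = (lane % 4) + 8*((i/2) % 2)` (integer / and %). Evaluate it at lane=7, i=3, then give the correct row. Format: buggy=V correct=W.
`(lane % 4) + 8*((i/2) % 2)`[7,3]→11
lane 7→7/4=1, 7 mod 4=3
i=3  r:1+8→9  c:2·3+1→7
row: 11 vs 9

buggy=11 correct=9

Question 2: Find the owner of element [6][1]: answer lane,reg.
24,1

r=6→G=6,rhi=0  c=1→T=0,p=1
L=6*4+0=24  i=0*2+1=1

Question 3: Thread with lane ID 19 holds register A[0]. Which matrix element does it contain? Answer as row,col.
4,6

L=19=>grp=19>>2=4, tig=19&3=3
[0]=>row 4+0=4  col 3·2+0=6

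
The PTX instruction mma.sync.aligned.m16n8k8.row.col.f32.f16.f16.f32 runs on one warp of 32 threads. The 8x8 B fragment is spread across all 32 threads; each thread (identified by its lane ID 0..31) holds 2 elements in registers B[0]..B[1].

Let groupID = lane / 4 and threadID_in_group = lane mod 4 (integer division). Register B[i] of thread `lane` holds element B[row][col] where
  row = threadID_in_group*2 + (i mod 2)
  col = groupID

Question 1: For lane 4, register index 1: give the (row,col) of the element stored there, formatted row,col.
lane 4: gid=1 (4/4), tid=0 (4%4)
i=1: r=0*2+1=1, c=gid=1

1,1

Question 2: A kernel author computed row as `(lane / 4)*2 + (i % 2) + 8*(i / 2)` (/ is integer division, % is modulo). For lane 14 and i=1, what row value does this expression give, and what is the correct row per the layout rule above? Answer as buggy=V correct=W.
`(lane / 4)*2 + (i % 2) + 8*(i / 2)`[14,1]→7
lane 14→14/4=3, 14 mod 4=2
i=1  r:2·2+1→5  c:3
row: 7 vs 5

buggy=7 correct=5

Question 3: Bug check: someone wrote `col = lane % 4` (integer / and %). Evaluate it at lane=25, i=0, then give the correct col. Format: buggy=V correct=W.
buggy=1 correct=6

`lane % 4`[25,0]->1
lane 25: g=6 (25/4), t=1 (25%4)
i=0: r=1*2+0=2, c=g=6
col: 1 vs 6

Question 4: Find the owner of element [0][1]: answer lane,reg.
4,0

c=1->g=1  r=0->t=0,b0=0
L=1*4+0=4  i=0=0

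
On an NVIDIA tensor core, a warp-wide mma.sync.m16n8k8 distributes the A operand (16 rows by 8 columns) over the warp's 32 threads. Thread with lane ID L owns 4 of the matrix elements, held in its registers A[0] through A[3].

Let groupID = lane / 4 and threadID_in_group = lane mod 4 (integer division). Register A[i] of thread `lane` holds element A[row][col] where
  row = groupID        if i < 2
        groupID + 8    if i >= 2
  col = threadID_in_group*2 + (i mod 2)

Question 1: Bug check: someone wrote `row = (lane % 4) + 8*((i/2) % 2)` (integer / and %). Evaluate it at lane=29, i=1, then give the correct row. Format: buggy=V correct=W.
buggy=1 correct=7

`(lane % 4) + 8*((i/2) % 2)`[29,1]⇒1
lane 29: gr=7 (29/4), th=1 (29%4)
i=1: r=7+0=7, c=1*2+1=3
row: 1 vs 7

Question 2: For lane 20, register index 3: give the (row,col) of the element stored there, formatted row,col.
13,1

lane 20: gid=5 (20/4), tid=0 (20%4)
i=3: r=5+8=13, c=0*2+1=1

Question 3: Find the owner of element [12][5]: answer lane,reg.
r=12->g=4,rb=1  c=5->t=2,b0=1
L=4*4+2=18  i=1*2+1=3

18,3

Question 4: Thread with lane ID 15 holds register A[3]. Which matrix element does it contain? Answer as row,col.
lane 15->15/4=3, 15 mod 4=3
i=3  r:3+8->11  c:2·3+1->7

11,7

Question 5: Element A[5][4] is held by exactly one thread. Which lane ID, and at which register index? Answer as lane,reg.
22,0

r=5->g=5,rb=0  c=4->t=2,b0=0
L=5*4+2=22  i=0*2+0=0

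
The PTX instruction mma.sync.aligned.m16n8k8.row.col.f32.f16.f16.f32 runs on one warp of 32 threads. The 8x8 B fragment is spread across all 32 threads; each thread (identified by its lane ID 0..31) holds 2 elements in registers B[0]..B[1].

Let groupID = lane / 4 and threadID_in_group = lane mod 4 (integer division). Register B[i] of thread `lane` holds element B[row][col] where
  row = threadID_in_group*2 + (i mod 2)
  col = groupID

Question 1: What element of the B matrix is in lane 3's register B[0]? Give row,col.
6,0

lane 3: G=0 (3/4), T=3 (3%4)
i=0: r=3*2+0=6, c=G=0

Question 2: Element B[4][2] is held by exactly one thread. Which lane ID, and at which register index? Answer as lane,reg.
10,0

c=2⇒gr=2  r=4⇒th=2,odd=0
L=2*4+2=10  i=0=0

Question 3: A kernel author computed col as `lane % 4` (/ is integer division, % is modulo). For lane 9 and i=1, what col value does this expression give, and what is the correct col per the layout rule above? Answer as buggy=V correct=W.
`lane % 4`[9,1]⇒1
lane 9⇒9/4=2, 9 mod 4=1
i=1  r:2·1+1⇒3  c:2
col: 1 vs 2

buggy=1 correct=2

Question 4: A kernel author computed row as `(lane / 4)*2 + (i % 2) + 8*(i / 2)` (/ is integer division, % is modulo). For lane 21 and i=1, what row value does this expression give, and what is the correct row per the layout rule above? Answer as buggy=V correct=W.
buggy=11 correct=3

`(lane / 4)*2 + (i % 2) + 8*(i / 2)`[21,1]->11
lane 21: g=5 (21/4), t=1 (21%4)
i=1: r=1*2+1=3, c=g=5
row: 11 vs 3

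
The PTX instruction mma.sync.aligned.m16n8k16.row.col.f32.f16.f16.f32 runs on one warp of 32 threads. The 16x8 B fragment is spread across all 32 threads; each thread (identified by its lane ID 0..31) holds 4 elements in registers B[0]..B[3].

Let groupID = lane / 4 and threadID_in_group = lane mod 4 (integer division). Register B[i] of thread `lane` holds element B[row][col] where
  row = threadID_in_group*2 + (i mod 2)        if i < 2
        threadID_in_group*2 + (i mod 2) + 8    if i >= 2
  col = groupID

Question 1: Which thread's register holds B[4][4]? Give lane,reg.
18,0

c: 4->gid=4  r: 4->r8=0,tid=2,i&1=0
L=4*4+2=18  i=0*2+0=0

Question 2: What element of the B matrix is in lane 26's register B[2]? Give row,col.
lane 26=>26/4=6, 26 mod 4=2
i=2  r:2·2+0+8=>12  c:6

12,6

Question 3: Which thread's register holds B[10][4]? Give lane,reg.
17,2

c:4=>grp=4  r:10=>rB=1,tig=1,lo=0
L=4*4+1=17  i=1*2+0=2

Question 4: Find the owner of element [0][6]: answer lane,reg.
24,0

c=6→G=6  r=0→rhi=0,T=0,p=0
L=6*4+0=24  i=0*2+0=0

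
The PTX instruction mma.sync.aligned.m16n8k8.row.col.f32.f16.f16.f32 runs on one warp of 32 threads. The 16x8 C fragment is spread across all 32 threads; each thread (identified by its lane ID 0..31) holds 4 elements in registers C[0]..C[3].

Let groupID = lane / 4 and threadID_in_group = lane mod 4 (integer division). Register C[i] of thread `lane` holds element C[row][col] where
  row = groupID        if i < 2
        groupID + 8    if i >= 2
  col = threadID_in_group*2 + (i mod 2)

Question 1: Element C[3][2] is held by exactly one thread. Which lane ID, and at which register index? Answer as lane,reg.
13,0

r: 3->gid=3,r8=0  c: 2->tid=1,i&1=0
L=3*4+1=13  i=0*2+0=0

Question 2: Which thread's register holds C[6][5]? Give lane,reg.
26,1

r=6⇒gr=6,Rb=0  c=5⇒th=2,odd=1
L=6*4+2=26  i=0*2+1=1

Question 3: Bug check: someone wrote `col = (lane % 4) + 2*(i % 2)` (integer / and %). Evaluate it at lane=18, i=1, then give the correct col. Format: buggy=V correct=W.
buggy=4 correct=5

`(lane % 4) + 2*(i % 2)`[18,1]⇒4
18: gr=4,th=2
[1] (4+0,2*2+1) = (4,5)
col: 4 vs 5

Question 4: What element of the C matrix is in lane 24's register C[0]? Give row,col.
6,0

L=24⇒gr=24>>2=6, th=24&3=0
[0]⇒row 6+0=6  col 0·2+0=0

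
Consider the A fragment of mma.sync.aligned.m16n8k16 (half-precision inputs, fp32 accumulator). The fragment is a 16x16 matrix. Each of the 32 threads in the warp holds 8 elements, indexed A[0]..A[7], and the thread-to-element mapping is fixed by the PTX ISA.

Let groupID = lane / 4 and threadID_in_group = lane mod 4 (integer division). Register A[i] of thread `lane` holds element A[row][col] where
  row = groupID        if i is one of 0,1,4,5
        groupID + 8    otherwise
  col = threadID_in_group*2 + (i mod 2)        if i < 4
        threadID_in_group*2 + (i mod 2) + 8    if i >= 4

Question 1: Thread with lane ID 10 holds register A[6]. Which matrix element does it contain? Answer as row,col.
10: gr=2,th=2
[6] (2+8,2*2+0+8) = (10,12)

10,12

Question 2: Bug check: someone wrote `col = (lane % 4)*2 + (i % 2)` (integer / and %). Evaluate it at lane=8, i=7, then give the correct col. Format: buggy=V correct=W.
`(lane % 4)*2 + (i % 2)`[8,7]→1
lane 8: G=2 (8/4), T=0 (8%4)
i=7: r=2+8=10, c=0*2+1+8=9
col: 1 vs 9

buggy=1 correct=9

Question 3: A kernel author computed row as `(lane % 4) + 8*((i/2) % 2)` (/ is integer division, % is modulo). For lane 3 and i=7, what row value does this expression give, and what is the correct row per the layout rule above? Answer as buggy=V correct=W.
buggy=11 correct=8

`(lane % 4) + 8*((i/2) % 2)`[3,7]=>11
lane 3: grp=0 (3/4), tig=3 (3%4)
i=7: r=0+8=8, c=3*2+1+8=15
row: 11 vs 8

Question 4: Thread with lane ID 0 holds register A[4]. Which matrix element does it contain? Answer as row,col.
lane 0→0/4=0, 0 mod 4=0
i=4  r:0+0→0  c:2·0+0+8→8

0,8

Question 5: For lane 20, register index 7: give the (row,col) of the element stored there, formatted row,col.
13,9

lane 20: gr=5 (20/4), th=0 (20%4)
i=7: r=5+8=13, c=0*2+1+8=9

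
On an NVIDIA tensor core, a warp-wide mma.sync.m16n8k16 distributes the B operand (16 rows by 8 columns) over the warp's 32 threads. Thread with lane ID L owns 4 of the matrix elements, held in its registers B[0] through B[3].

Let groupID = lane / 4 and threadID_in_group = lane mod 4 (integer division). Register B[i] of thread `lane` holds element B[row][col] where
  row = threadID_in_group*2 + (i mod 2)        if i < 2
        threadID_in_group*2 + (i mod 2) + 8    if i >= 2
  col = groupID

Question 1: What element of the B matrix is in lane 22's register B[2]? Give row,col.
12,5

lane 22: G=5 (22/4), T=2 (22%4)
i=2: r=2*2+0+8=12, c=G=5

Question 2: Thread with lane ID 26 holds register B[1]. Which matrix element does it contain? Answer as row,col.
5,6

lane 26→26/4=6, 26 mod 4=2
i=1  r:2·2+1+0→5  c:6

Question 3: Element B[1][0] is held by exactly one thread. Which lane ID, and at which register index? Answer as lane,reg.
0,1

c=0->g=0  r=1->rb=0,t=0,b0=1
L=0*4+0=0  i=0*2+1=1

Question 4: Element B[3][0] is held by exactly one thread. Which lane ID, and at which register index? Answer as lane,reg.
1,1

c=0->g=0  r=3->rb=0,t=1,b0=1
L=0*4+1=1  i=0*2+1=1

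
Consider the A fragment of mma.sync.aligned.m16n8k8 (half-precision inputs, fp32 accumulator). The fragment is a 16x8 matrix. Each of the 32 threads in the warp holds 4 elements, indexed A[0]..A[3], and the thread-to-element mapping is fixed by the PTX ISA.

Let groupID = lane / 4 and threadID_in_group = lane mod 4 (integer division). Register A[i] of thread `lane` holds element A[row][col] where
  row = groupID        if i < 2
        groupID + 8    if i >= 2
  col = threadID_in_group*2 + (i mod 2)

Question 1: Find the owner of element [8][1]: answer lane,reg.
r:8=>grp=0,rB=1  c:1=>tig=0,lo=1
L=0*4+0=0  i=1*2+1=3

0,3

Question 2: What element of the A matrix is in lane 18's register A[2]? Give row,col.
18: G=4,T=2
[2] (4+8,2*2+0) = (12,4)

12,4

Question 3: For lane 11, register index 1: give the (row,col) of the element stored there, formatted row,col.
lane 11: grp=2 (11/4), tig=3 (11%4)
i=1: r=2+0=2, c=3*2+1=7

2,7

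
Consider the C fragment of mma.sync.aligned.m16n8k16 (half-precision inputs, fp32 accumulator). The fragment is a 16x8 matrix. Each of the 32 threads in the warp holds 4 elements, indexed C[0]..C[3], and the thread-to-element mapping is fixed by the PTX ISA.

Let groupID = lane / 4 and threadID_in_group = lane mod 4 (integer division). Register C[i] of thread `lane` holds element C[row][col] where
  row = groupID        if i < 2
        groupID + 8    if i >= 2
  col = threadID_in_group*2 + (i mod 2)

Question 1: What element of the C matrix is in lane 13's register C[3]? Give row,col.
13: gid=3,tid=1
[3] (3+8,1*2+1) = (11,3)

11,3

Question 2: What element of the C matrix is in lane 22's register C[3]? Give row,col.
22: G=5,T=2
[3] (5+8,2*2+1) = (13,5)

13,5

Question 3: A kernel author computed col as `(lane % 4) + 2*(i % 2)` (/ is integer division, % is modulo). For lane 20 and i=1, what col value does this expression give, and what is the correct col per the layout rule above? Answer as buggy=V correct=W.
`(lane % 4) + 2*(i % 2)`[20,1]=>2
L=20=>grp=20>>2=5, tig=20&3=0
[1]=>row 5+0=5  col 0·2+1=1
col: 2 vs 1

buggy=2 correct=1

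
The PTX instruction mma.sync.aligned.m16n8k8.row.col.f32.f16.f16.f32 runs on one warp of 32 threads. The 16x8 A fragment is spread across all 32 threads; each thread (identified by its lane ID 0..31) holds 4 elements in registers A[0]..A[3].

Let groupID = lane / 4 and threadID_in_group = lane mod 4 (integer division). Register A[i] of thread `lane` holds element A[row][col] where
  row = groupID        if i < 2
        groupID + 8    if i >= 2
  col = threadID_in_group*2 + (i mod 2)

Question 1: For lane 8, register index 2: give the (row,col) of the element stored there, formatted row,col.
L=8->gid=8>>2=2, tid=8&3=0
[2]->row 2+8=10  col 0·2+0=0

10,0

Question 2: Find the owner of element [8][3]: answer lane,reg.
r=8⇒gr=0,Rb=1  c=3⇒th=1,odd=1
L=0*4+1=1  i=1*2+1=3

1,3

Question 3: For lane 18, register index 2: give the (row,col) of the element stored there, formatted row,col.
12,4

lane 18->18/4=4, 18 mod 4=2
i=2  r:4+8->12  c:2·2+0->4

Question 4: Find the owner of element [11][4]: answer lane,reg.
14,2

r=11→G=3,rhi=1  c=4→T=2,p=0
L=3*4+2=14  i=1*2+0=2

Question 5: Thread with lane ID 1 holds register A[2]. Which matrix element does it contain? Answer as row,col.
L=1->g=1>>2=0, t=1&3=1
[2]->row 0+8=8  col 1·2+0=2

8,2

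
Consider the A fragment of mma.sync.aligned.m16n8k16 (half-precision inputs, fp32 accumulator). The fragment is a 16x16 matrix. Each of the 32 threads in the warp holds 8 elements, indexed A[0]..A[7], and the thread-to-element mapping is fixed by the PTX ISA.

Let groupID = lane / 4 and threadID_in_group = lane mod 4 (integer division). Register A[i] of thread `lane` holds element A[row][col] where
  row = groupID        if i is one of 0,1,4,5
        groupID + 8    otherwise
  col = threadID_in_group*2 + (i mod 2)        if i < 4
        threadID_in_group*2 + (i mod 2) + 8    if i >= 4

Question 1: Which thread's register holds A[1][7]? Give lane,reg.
r=1->g=1,rb=0  c=7->cb=0,t=3,b0=1
L=1*4+3=7  i=0*4+0*2+1=1

7,1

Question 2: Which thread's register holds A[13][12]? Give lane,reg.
22,6

r=13→G=5,rhi=1  c=12→chi=1,T=2,p=0
L=5*4+2=22  i=1*4+1*2+0=6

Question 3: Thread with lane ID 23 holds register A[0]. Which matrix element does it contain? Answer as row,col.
5,6

lane 23⇒23/4=5, 23 mod 4=3
i=0  r:5+0⇒5  c:2·3+0+0⇒6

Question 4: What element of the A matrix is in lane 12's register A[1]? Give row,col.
L=12->g=12>>2=3, t=12&3=0
[1]->row 3+0=3  col 0·2+1+0=1

3,1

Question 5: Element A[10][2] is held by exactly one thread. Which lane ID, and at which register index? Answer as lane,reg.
r=10→G=2,rhi=1  c=2→chi=0,T=1,p=0
L=2*4+1=9  i=0*4+1*2+0=2

9,2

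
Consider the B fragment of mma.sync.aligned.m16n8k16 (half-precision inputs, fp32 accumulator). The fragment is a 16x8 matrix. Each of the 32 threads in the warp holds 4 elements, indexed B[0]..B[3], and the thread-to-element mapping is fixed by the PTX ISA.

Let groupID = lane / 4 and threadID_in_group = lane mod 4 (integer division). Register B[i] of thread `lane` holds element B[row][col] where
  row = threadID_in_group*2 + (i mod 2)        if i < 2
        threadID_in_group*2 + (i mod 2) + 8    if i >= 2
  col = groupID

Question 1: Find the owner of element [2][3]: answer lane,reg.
c=3⇒gr=3  r=2⇒Rb=0,th=1,odd=0
L=3*4+1=13  i=0*2+0=0

13,0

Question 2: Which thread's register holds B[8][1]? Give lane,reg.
4,2

c=1→G=1  r=8→rhi=1,T=0,p=0
L=1*4+0=4  i=1*2+0=2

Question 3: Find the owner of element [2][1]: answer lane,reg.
c:1=>grp=1  r:2=>rB=0,tig=1,lo=0
L=1*4+1=5  i=0*2+0=0

5,0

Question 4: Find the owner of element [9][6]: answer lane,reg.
24,3

c: 6->gid=6  r: 9->r8=1,tid=0,i&1=1
L=6*4+0=24  i=1*2+1=3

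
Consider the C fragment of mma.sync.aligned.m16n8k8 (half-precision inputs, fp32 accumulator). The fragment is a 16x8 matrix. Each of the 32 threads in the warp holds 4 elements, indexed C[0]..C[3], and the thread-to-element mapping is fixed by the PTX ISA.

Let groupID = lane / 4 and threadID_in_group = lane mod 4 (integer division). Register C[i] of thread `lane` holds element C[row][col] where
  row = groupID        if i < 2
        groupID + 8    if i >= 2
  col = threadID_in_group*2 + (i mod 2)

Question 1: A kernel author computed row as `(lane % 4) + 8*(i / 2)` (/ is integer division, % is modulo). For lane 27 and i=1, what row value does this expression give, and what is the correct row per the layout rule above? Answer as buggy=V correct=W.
`(lane % 4) + 8*(i / 2)`[27,1]=>3
27: grp=6,tig=3
[1] (6+0,3*2+1) = (6,7)
row: 3 vs 6

buggy=3 correct=6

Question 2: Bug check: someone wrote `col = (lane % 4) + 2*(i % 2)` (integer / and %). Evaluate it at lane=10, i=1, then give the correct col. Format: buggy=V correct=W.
`(lane % 4) + 2*(i % 2)`[10,1]→4
lane 10→10/4=2, 10 mod 4=2
i=1  r:2+0→2  c:2·2+1→5
col: 4 vs 5

buggy=4 correct=5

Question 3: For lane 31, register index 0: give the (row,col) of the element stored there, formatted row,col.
7,6

L=31=>grp=31>>2=7, tig=31&3=3
[0]=>row 7+0=7  col 3·2+0=6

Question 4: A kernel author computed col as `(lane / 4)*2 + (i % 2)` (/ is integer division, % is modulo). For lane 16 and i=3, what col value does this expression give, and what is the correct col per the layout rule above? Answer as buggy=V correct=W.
`(lane / 4)*2 + (i % 2)`[16,3]->9
lane 16->16/4=4, 16 mod 4=0
i=3  r:4+8->12  c:2·0+1->1
col: 9 vs 1

buggy=9 correct=1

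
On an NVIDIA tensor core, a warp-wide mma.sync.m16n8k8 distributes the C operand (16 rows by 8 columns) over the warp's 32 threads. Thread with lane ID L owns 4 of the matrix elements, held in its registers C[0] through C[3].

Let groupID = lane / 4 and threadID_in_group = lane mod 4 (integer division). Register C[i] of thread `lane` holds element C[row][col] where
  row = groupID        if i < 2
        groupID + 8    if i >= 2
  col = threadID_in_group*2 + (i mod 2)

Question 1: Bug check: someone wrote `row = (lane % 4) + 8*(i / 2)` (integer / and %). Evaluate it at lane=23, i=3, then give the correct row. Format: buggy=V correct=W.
buggy=11 correct=13

`(lane % 4) + 8*(i / 2)`[23,3]->11
23: gid=5,tid=3
[3] (5+8,3*2+1) = (13,7)
row: 11 vs 13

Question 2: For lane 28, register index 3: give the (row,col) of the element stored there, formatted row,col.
15,1

lane 28: G=7 (28/4), T=0 (28%4)
i=3: r=7+8=15, c=0*2+1=1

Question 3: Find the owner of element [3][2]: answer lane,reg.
r=3⇒gr=3,Rb=0  c=2⇒th=1,odd=0
L=3*4+1=13  i=0*2+0=0

13,0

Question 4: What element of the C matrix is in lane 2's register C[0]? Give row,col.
0,4

lane 2: gr=0 (2/4), th=2 (2%4)
i=0: r=0+0=0, c=2*2+0=4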